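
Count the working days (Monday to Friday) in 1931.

1931-01-01 is a Thursday.
From 1931-01-01 to 1931-12-31 is 365 days inclusive.
365 = 7 × 52 + 1, so there are 52 full weeks plus 1 extra day.
Each full week contributes 5 weekdays (Mon–Fri): 52 × 5 = 260.
The 1 extra day is Thursday — 1 of them qualifies.
Total: 260 + 1 = 261.

261 weekdays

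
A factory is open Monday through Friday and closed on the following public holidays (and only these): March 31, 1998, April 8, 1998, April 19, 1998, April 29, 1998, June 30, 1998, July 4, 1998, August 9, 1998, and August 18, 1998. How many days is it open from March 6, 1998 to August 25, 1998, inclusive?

March 6, 1998 is a Friday.
The range spans 173 days (inclusive of both endpoints).
173 = 7 × 24 + 5, so there are 24 full weeks plus 5 extra days.
Each full week contributes 5 weekdays (Mon–Fri): 24 × 5 = 120.
The 5 extra days are Friday, Saturday, Sunday, Monday, Tuesday — 3 of them qualify.
Total: 120 + 3 = 123.
Holidays: March 31, 1998 (Tue); April 8, 1998 (Wed); April 19, 1998 (Sun); April 29, 1998 (Wed); June 30, 1998 (Tue); July 4, 1998 (Sat); August 9, 1998 (Sun); August 18, 1998 (Tue).
5 of the 8 holidays fall on weekdays; the rest are weekends and were already excluded.
Business days: 123 − 5 = 118.

118 working days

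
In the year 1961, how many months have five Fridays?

A month has five Fridays exactly when Friday falls within its first (length − 28) days.
Jan: 31 days, starts Sun → 5 of Sun, Mon, Tue
Feb: 28 days, starts Wed → 5 of (none)
Mar: 31 days, starts Wed → 5 of Wed, Thu, Fri ✓
Apr: 30 days, starts Sat → 5 of Sat, Sun
May: 31 days, starts Mon → 5 of Mon, Tue, Wed
Jun: 30 days, starts Thu → 5 of Thu, Fri ✓
Jul: 31 days, starts Sat → 5 of Sat, Sun, Mon
Aug: 31 days, starts Tue → 5 of Tue, Wed, Thu
Sep: 30 days, starts Fri → 5 of Fri, Sat ✓
Oct: 31 days, starts Sun → 5 of Sun, Mon, Tue
Nov: 30 days, starts Wed → 5 of Wed, Thu
Dec: 31 days, starts Fri → 5 of Fri, Sat, Sun ✓
Months with five Fridays: Mar, Jun, Sep, Dec.

4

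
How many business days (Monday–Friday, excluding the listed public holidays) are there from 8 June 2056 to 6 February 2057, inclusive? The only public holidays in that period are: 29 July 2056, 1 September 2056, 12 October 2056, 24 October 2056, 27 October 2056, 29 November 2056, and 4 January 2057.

8 June 2056 is a Thursday.
From 8 June 2056 to 6 February 2057 is 244 days inclusive.
244 = 7 × 34 + 6, so there are 34 full weeks plus 6 extra days.
Each full week contributes 5 weekdays (Mon–Fri): 34 × 5 = 170.
The 6 extra days are Thursday, Friday, Saturday, Sunday, Monday, Tuesday — 4 of them qualify.
Total: 170 + 4 = 174.
Holidays: 29 July 2056 (Sat); 1 September 2056 (Fri); 12 October 2056 (Thu); 24 October 2056 (Tue); 27 October 2056 (Fri); 29 November 2056 (Wed); 4 January 2057 (Thu).
6 of the 7 holidays fall on weekdays; the rest are weekends and were already excluded.
Business days: 174 − 6 = 168.

168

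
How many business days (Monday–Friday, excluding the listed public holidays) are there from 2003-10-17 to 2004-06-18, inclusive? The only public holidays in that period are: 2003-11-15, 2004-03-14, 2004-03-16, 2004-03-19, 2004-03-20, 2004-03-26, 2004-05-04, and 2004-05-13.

2003-10-17 is a Friday.
That's 246 days from start to end, counting both.
246 = 7 × 35 + 1, so there are 35 full weeks plus 1 extra day.
Each full week contributes 5 weekdays (Mon–Fri): 35 × 5 = 175.
The 1 extra day is Friday — 1 of them qualifies.
Total: 175 + 1 = 176.
Holidays: 2003-11-15 (Sat); 2004-03-14 (Sun); 2004-03-16 (Tue); 2004-03-19 (Fri); 2004-03-20 (Sat); 2004-03-26 (Fri); 2004-05-04 (Tue); 2004-05-13 (Thu).
5 of the 8 holidays fall on weekdays; the rest are weekends and were already excluded.
Business days: 176 − 5 = 171.

171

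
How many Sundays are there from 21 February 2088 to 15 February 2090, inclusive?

104

21 February 2088 is a Saturday.
From 21 February 2088 to 15 February 2090 is 726 days inclusive.
726 = 7 × 103 + 5, so there are 103 full weeks plus 5 extra days.
Each full week contributes one Sunday: 103 so far.
The 5 extra days are Sat, Sun, Mon, Tue, Wed — 1 of them qualifies.
Total: 103 + 1 = 104.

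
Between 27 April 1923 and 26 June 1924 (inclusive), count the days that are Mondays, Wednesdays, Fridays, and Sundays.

244

27 April 1923 is a Friday.
The range spans 427 days (inclusive of both endpoints).
427 = 7 × 61, so the span is exactly 61 full weeks.
Each full week contributes 4 days from the set (Mon, Wed, Fri, Sun): 61 × 4 = 244.
Total: 244.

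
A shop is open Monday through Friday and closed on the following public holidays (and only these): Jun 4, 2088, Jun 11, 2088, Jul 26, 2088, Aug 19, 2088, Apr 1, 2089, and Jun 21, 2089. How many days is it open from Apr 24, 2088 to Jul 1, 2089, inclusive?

304 working days

Apr 24, 2088 is a Saturday.
The range spans 434 days (inclusive of both endpoints).
434 = 7 × 62, so the span is exactly 62 full weeks.
Each full week contributes 5 weekdays (Mon–Fri): 62 × 5 = 310.
Holidays: Jun 4, 2088 (Fri); Jun 11, 2088 (Fri); Jul 26, 2088 (Mon); Aug 19, 2088 (Thu); Apr 1, 2089 (Fri); Jun 21, 2089 (Tue).
All 6 holidays fall on weekdays, so subtract 6.
Business days: 310 − 6 = 304.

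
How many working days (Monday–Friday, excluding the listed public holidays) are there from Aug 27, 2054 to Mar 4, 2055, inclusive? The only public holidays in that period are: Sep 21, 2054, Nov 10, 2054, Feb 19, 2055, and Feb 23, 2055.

132 working days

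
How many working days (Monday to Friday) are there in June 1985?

20

1 June 1985 is a Saturday.
That's 30 days from start to end, counting both.
30 = 7 × 4 + 2, so there are 4 full weeks plus 2 extra days.
Each full week contributes 5 weekdays (Mon–Fri): 4 × 5 = 20.
The 2 extra days are Saturday, Sunday — none qualify.
Total: 20 + 0 = 20.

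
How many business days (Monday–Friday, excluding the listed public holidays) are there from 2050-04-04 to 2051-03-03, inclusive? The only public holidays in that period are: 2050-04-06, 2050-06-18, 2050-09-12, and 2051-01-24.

237

2050-04-04 is a Monday.
The range spans 334 days (inclusive of both endpoints).
334 = 7 × 47 + 5, so there are 47 full weeks plus 5 extra days.
Each full week contributes 5 weekdays (Mon–Fri): 47 × 5 = 235.
The 5 extra days are Monday, Tuesday, Wednesday, Thursday, Friday — 5 of them qualify.
Total: 235 + 5 = 240.
Holidays: 2050-04-06 (Wed); 2050-06-18 (Sat); 2050-09-12 (Mon); 2051-01-24 (Tue).
3 of the 4 holidays fall on weekdays; the rest are weekends and were already excluded.
Business days: 240 − 3 = 237.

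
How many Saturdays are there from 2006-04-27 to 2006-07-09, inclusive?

2006-04-27 is a Thursday.
That's 74 days from start to end, counting both.
74 = 7 × 10 + 4, so there are 10 full weeks plus 4 extra days.
Each full week contributes one Saturday: 10 so far.
The 4 extra days are Thu, Fri, Sat, Sun — 1 of them qualifies.
Total: 10 + 1 = 11.

11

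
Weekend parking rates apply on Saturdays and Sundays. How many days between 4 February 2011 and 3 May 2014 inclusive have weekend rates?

339

4 February 2011 is a Friday.
The range spans 1185 days (inclusive of both endpoints).
1185 = 7 × 169 + 2, so there are 169 full weeks plus 2 extra days.
Each full week contributes 2 weekend days (Sat, Sun): 169 × 2 = 338.
The 2 extra days are Fri, Sat — 1 of them qualifies.
Total: 338 + 1 = 339.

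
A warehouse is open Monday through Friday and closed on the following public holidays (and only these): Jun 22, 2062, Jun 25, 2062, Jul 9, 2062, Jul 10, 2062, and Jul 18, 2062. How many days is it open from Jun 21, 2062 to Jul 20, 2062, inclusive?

19

Jun 21, 2062 is a Wednesday.
The range spans 30 days (inclusive of both endpoints).
30 = 7 × 4 + 2, so there are 4 full weeks plus 2 extra days.
Each full week contributes 5 weekdays (Mon–Fri): 4 × 5 = 20.
The 2 extra days are Wednesday, Thursday — 2 of them qualify.
Total: 20 + 2 = 22.
Holidays: Jun 22, 2062 (Thu); Jun 25, 2062 (Sun); Jul 9, 2062 (Sun); Jul 10, 2062 (Mon); Jul 18, 2062 (Tue).
3 of the 5 holidays fall on weekdays; the rest are weekends and were already excluded.
Business days: 22 − 3 = 19.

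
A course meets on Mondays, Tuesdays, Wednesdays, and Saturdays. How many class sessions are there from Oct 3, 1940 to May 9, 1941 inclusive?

Oct 3, 1940 is a Thursday.
The range spans 219 days (inclusive of both endpoints).
219 = 7 × 31 + 2, so there are 31 full weeks plus 2 extra days.
Each full week contributes 4 days from the set (Mon, Tue, Wed, Sat): 31 × 4 = 124.
The 2 extra days are Thursday, Friday — none qualify.
Total: 124 + 0 = 124.

124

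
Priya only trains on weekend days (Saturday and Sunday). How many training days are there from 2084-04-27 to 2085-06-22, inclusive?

2084-04-27 is a Thursday.
The range spans 422 days (inclusive of both endpoints).
422 = 7 × 60 + 2, so there are 60 full weeks plus 2 extra days.
Each full week contributes 2 weekend days (Sat, Sun): 60 × 2 = 120.
The 2 extra days are Thu, Fri — none qualify.
Total: 120 + 0 = 120.

120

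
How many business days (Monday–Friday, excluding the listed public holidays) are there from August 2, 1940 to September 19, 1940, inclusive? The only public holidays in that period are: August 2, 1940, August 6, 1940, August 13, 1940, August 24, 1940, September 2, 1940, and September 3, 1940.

30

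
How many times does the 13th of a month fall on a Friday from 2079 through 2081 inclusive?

5

Friday-the-13ths by year:
2079: Jan, Oct
2080: Sep, Dec
2081: Jun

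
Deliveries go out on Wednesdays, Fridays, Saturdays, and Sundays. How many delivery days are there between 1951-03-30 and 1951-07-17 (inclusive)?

63

1951-03-30 is a Friday.
The range spans 110 days (inclusive of both endpoints).
110 = 7 × 15 + 5, so there are 15 full weeks plus 5 extra days.
Each full week contributes 4 days from the set (Wed, Fri, Sat, Sun): 15 × 4 = 60.
The 5 extra days are Fri, Sat, Sun, Mon, Tue — 3 of them qualify.
Total: 60 + 3 = 63.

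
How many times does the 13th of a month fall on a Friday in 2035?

2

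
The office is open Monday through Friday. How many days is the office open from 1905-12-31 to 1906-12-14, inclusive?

1905-12-31 is a Sunday.
That's 349 days from start to end, counting both.
349 = 7 × 49 + 6, so there are 49 full weeks plus 6 extra days.
Each full week contributes 5 weekdays (Mon–Fri): 49 × 5 = 245.
The 6 extra days are Sunday, Monday, Tuesday, Wednesday, Thursday, Friday — 5 of them qualify.
Total: 245 + 5 = 250.

250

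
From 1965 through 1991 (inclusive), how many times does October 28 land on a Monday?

Day of week of October 28 in each year:
1965: Thu, 1966: Fri, 1967: Sat, 1968: Mon ✓, 1969: Tue, 1970: Wed, 1971: Thu, 1972: Sat, 1973: Sun, 1974: Mon ✓, 1975: Tue, 1976: Thu, 1977: Fri, 1978: Sat, 1979: Sun, 1980: Tue, 1981: Wed, 1982: Thu, 1983: Fri, 1984: Sun, 1985: Mon ✓, 1986: Tue, 1987: Wed, 1988: Fri, 1989: Sat, 1990: Sun, 1991: Mon ✓
Mondays: 1968, 1974, 1985, 1991.

4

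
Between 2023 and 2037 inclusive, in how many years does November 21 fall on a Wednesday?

2

Day of week of November 21 in each year:
2023: Tue, 2024: Thu, 2025: Fri, 2026: Sat, 2027: Sun, 2028: Tue, 2029: Wed ✓, 2030: Thu, 2031: Fri, 2032: Sun, 2033: Mon, 2034: Tue, 2035: Wed ✓, 2036: Fri, 2037: Sat
Wednesdays: 2029, 2035.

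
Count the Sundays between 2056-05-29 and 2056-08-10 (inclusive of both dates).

2056-05-29 is a Monday.
From 2056-05-29 to 2056-08-10 is 74 days inclusive.
74 = 7 × 10 + 4, so there are 10 full weeks plus 4 extra days.
Each full week contributes one Sunday: 10 so far.
The 4 extra days are Mon, Tue, Wed, Thu — none qualify.
Total: 10 + 0 = 10.

10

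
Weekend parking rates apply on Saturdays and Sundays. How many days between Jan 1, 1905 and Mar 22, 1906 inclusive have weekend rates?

127

Jan 1, 1905 is a Sunday.
From Jan 1, 1905 to Mar 22, 1906 is 446 days inclusive.
446 = 7 × 63 + 5, so there are 63 full weeks plus 5 extra days.
Each full week contributes 2 weekend days (Sat, Sun): 63 × 2 = 126.
The 5 extra days are Sunday, Monday, Tuesday, Wednesday, Thursday — 1 of them qualifies.
Total: 126 + 1 = 127.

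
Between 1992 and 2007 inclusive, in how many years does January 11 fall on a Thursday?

3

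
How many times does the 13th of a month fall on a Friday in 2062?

2

The 13th falls on a Friday when the month's 13th has weekday Fri.
Jan 13 is Fri ✓; Feb 13 is Mon; Mar 13 is Mon; Apr 13 is Thu; May 13 is Sat; Jun 13 is Tue; Jul 13 is Thu; Aug 13 is Sun; Sep 13 is Wed; Oct 13 is Fri ✓; Nov 13 is Mon; Dec 13 is Wed.
Friday the 13ths: Jan, Oct.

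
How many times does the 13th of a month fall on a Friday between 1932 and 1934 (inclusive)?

5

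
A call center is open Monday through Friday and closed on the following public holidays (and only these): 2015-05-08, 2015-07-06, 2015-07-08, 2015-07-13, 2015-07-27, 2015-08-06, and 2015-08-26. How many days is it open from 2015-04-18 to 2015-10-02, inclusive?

2015-04-18 is a Saturday.
The range spans 168 days (inclusive of both endpoints).
168 = 7 × 24, so the span is exactly 24 full weeks.
Each full week contributes 5 weekdays (Mon–Fri): 24 × 5 = 120.
Total: 120.
Holidays: 2015-05-08 (Fri); 2015-07-06 (Mon); 2015-07-08 (Wed); 2015-07-13 (Mon); 2015-07-27 (Mon); 2015-08-06 (Thu); 2015-08-26 (Wed).
All 7 holidays fall on weekdays, so subtract 7.
Business days: 120 − 7 = 113.

113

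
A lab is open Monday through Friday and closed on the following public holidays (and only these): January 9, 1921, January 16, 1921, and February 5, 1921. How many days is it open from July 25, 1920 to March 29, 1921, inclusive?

177 working days

July 25, 1920 is a Sunday.
The range spans 248 days (inclusive of both endpoints).
248 = 7 × 35 + 3, so there are 35 full weeks plus 3 extra days.
Each full week contributes 5 weekdays (Mon–Fri): 35 × 5 = 175.
The 3 extra days are Sun, Mon, Tue — 2 of them qualify.
Total: 175 + 2 = 177.
Holidays: January 9, 1921 (Sun); January 16, 1921 (Sun); February 5, 1921 (Sat).
None of the 3 holidays fall on a weekday, so nothing to subtract.
Business days: 177 − 0 = 177.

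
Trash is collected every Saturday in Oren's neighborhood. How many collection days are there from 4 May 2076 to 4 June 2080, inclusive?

4 May 2076 is a Monday.
That's 1493 days from start to end, counting both.
1493 = 7 × 213 + 2, so there are 213 full weeks plus 2 extra days.
Each full week contributes one Saturday: 213 so far.
The 2 extra days are Mon, Tue — none qualify.
Total: 213 + 0 = 213.

213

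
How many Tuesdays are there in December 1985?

1 December 1985 is a Sunday.
That's 31 days from start to end, counting both.
31 = 7 × 4 + 3, so there are 4 full weeks plus 3 extra days.
Each full week contributes one Tuesday: 4 so far.
The 3 extra days are Sun, Mon, Tue — 1 of them qualifies.
Total: 4 + 1 = 5.

5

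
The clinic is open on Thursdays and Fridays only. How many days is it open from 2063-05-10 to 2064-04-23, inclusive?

100

2063-05-10 is a Thursday.
The range spans 350 days (inclusive of both endpoints).
350 = 7 × 50, so the span is exactly 50 full weeks.
Each full week contributes 2 days from the set (Thu, Fri): 50 × 2 = 100.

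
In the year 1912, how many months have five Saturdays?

4

A month has five Saturdays exactly when Saturday falls within its first (length − 28) days.
Jan: 31 days, starts Mon → 5 of Mon, Tue, Wed
Feb: 29 days, starts Thu → 5 of Thu
Mar: 31 days, starts Fri → 5 of Fri, Sat, Sun ✓
Apr: 30 days, starts Mon → 5 of Mon, Tue
May: 31 days, starts Wed → 5 of Wed, Thu, Fri
Jun: 30 days, starts Sat → 5 of Sat, Sun ✓
Jul: 31 days, starts Mon → 5 of Mon, Tue, Wed
Aug: 31 days, starts Thu → 5 of Thu, Fri, Sat ✓
Sep: 30 days, starts Sun → 5 of Sun, Mon
Oct: 31 days, starts Tue → 5 of Tue, Wed, Thu
Nov: 30 days, starts Fri → 5 of Fri, Sat ✓
Dec: 31 days, starts Sun → 5 of Sun, Mon, Tue
Months with five Saturdays: Mar, Jun, Aug, Nov.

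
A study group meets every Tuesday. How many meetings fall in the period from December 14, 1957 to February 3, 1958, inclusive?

December 14, 1957 is a Saturday.
The range spans 52 days (inclusive of both endpoints).
52 = 7 × 7 + 3, so there are 7 full weeks plus 3 extra days.
Each full week contributes one Tuesday: 7 so far.
The 3 extra days are Sat, Sun, Mon — none qualify.
Total: 7 + 0 = 7.

7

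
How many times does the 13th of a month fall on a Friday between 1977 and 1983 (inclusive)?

Friday-the-13ths by year:
1977: May
1978: Jan, Oct
1979: Apr, Jul
1980: Jun
1981: Feb, Mar, Nov
1982: Aug
1983: May

11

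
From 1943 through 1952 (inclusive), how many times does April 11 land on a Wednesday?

2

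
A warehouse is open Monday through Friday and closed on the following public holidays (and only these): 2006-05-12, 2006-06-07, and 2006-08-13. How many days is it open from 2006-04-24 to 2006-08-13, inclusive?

2006-04-24 is a Monday.
From 2006-04-24 to 2006-08-13 is 112 days inclusive.
112 = 7 × 16, so the span is exactly 16 full weeks.
Each full week contributes 5 weekdays (Mon–Fri): 16 × 5 = 80.
Total: 80.
Holidays: 2006-05-12 (Fri); 2006-06-07 (Wed); 2006-08-13 (Sun).
2 of the 3 holidays fall on weekdays; the rest are weekends and were already excluded.
Business days: 80 − 2 = 78.

78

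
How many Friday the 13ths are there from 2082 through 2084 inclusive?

5

Friday-the-13ths by year:
2082: Feb, Mar, Nov
2083: Aug
2084: Oct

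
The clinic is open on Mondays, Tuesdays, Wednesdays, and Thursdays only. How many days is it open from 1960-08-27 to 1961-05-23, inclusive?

1960-08-27 is a Saturday.
From 1960-08-27 to 1961-05-23 is 270 days inclusive.
270 = 7 × 38 + 4, so there are 38 full weeks plus 4 extra days.
Each full week contributes 4 days from the set (Mon, Tue, Wed, Thu): 38 × 4 = 152.
The 4 extra days are Saturday, Sunday, Monday, Tuesday — 2 of them qualify.
Total: 152 + 2 = 154.

154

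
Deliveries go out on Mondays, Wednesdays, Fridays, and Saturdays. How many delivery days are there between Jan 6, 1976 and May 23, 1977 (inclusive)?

Jan 6, 1976 is a Tuesday.
From Jan 6, 1976 to May 23, 1977 is 504 days inclusive.
504 = 7 × 72, so the span is exactly 72 full weeks.
Each full week contributes 4 days from the set (Mon, Wed, Fri, Sat): 72 × 4 = 288.

288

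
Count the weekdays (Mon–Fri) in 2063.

261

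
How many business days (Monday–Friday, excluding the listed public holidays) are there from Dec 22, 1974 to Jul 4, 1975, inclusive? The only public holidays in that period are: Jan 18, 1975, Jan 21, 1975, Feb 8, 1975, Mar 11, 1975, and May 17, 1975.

138 business days

Dec 22, 1974 is a Sunday.
That's 195 days from start to end, counting both.
195 = 7 × 27 + 6, so there are 27 full weeks plus 6 extra days.
Each full week contributes 5 weekdays (Mon–Fri): 27 × 5 = 135.
The 6 extra days are Sun, Mon, Tue, Wed, Thu, Fri — 5 of them qualify.
Total: 135 + 5 = 140.
Holidays: Jan 18, 1975 (Sat); Jan 21, 1975 (Tue); Feb 8, 1975 (Sat); Mar 11, 1975 (Tue); May 17, 1975 (Sat).
2 of the 5 holidays fall on weekdays; the rest are weekends and were already excluded.
Business days: 140 − 2 = 138.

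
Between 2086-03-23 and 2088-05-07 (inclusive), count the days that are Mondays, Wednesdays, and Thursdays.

333

2086-03-23 is a Saturday.
That's 777 days from start to end, counting both.
777 = 7 × 111, so the span is exactly 111 full weeks.
Each full week contributes 3 days from the set (Mon, Wed, Thu): 111 × 3 = 333.
Total: 333.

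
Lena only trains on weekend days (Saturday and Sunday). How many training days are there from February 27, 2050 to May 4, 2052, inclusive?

228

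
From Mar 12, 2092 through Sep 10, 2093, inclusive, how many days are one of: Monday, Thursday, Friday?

235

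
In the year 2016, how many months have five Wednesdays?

4

A month has five Wednesdays exactly when Wednesday falls within its first (length − 28) days.
Jan: 31 days, starts Fri → 5 of Fri, Sat, Sun
Feb: 29 days, starts Mon → 5 of Mon
Mar: 31 days, starts Tue → 5 of Tue, Wed, Thu ✓
Apr: 30 days, starts Fri → 5 of Fri, Sat
May: 31 days, starts Sun → 5 of Sun, Mon, Tue
Jun: 30 days, starts Wed → 5 of Wed, Thu ✓
Jul: 31 days, starts Fri → 5 of Fri, Sat, Sun
Aug: 31 days, starts Mon → 5 of Mon, Tue, Wed ✓
Sep: 30 days, starts Thu → 5 of Thu, Fri
Oct: 31 days, starts Sat → 5 of Sat, Sun, Mon
Nov: 30 days, starts Tue → 5 of Tue, Wed ✓
Dec: 31 days, starts Thu → 5 of Thu, Fri, Sat
Months with five Wednesdays: Mar, Jun, Aug, Nov.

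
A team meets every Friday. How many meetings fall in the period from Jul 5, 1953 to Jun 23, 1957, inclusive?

207

Jul 5, 1953 is a Sunday.
From Jul 5, 1953 to Jun 23, 1957 is 1450 days inclusive.
1450 = 7 × 207 + 1, so there are 207 full weeks plus 1 extra day.
Each full week contributes one Friday: 207 so far.
The 1 extra day is Sunday — none qualify.
Total: 207 + 0 = 207.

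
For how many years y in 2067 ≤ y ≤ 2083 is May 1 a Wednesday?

3

Day of week of May 1 in each year:
2067: Sun, 2068: Tue, 2069: Wed ✓, 2070: Thu, 2071: Fri, 2072: Sun, 2073: Mon, 2074: Tue, 2075: Wed ✓, 2076: Fri, 2077: Sat, 2078: Sun, 2079: Mon, 2080: Wed ✓, 2081: Thu, 2082: Fri, 2083: Sat
Wednesdays: 2069, 2075, 2080.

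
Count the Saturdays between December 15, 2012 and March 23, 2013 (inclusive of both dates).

15 Saturdays

December 15, 2012 is a Saturday.
That's 99 days from start to end, counting both.
99 = 7 × 14 + 1, so there are 14 full weeks plus 1 extra day.
Each full week contributes one Saturday: 14 so far.
The 1 extra day is Saturday — 1 of them qualifies.
Total: 14 + 1 = 15.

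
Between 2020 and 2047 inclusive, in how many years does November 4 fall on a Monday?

Day of week of November 4 in each year:
2020: Wed, 2021: Thu, 2022: Fri, 2023: Sat, 2024: Mon ✓, 2025: Tue, 2026: Wed, 2027: Thu, 2028: Sat, 2029: Sun, 2030: Mon ✓, 2031: Tue, 2032: Thu, 2033: Fri, 2034: Sat, 2035: Sun, 2036: Tue, 2037: Wed, 2038: Thu, 2039: Fri, 2040: Sun, 2041: Mon ✓, 2042: Tue, 2043: Wed, 2044: Fri, 2045: Sat, 2046: Sun, 2047: Mon ✓
Mondays: 2024, 2030, 2041, 2047.

4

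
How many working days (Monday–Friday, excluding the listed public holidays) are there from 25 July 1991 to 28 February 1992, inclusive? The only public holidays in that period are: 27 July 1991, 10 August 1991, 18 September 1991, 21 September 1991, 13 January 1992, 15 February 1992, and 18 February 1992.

154

25 July 1991 is a Thursday.
From 25 July 1991 to 28 February 1992 is 219 days inclusive.
219 = 7 × 31 + 2, so there are 31 full weeks plus 2 extra days.
Each full week contributes 5 weekdays (Mon–Fri): 31 × 5 = 155.
The 2 extra days are Thursday, Friday — 2 of them qualify.
Total: 155 + 2 = 157.
Holidays: 27 July 1991 (Sat); 10 August 1991 (Sat); 18 September 1991 (Wed); 21 September 1991 (Sat); 13 January 1992 (Mon); 15 February 1992 (Sat); 18 February 1992 (Tue).
3 of the 7 holidays fall on weekdays; the rest are weekends and were already excluded.
Business days: 157 − 3 = 154.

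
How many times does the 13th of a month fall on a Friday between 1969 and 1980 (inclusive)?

Friday-the-13ths by year:
1969: Jun
1970: Feb, Mar, Nov
1971: Aug
1972: Oct
1973: Apr, Jul
1974: Sep, Dec
1975: Jun
1976: Feb, Aug
1977: May
1978: Jan, Oct
1979: Apr, Jul
1980: Jun

19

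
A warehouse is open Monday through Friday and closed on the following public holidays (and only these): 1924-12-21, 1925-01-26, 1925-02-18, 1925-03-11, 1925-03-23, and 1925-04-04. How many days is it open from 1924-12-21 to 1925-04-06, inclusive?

72

1924-12-21 is a Sunday.
From 1924-12-21 to 1925-04-06 is 107 days inclusive.
107 = 7 × 15 + 2, so there are 15 full weeks plus 2 extra days.
Each full week contributes 5 weekdays (Mon–Fri): 15 × 5 = 75.
The 2 extra days are Sun, Mon — 1 of them qualifies.
Total: 75 + 1 = 76.
Holidays: 1924-12-21 (Sun); 1925-01-26 (Mon); 1925-02-18 (Wed); 1925-03-11 (Wed); 1925-03-23 (Mon); 1925-04-04 (Sat).
4 of the 6 holidays fall on weekdays; the rest are weekends and were already excluded.
Business days: 76 − 4 = 72.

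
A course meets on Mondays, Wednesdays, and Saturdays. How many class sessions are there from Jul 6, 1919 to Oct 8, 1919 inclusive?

Jul 6, 1919 is a Sunday.
The range spans 95 days (inclusive of both endpoints).
95 = 7 × 13 + 4, so there are 13 full weeks plus 4 extra days.
Each full week contributes 3 days from the set (Mon, Wed, Sat): 13 × 3 = 39.
The 4 extra days are Sunday, Monday, Tuesday, Wednesday — 2 of them qualify.
Total: 39 + 2 = 41.

41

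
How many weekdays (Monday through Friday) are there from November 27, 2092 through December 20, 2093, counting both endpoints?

November 27, 2092 is a Thursday.
That's 389 days from start to end, counting both.
389 = 7 × 55 + 4, so there are 55 full weeks plus 4 extra days.
Each full week contributes 5 weekdays (Mon–Fri): 55 × 5 = 275.
The 4 extra days are Thu, Fri, Sat, Sun — 2 of them qualify.
Total: 275 + 2 = 277.

277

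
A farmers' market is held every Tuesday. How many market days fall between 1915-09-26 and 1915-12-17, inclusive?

1915-09-26 is a Sunday.
That's 83 days from start to end, counting both.
83 = 7 × 11 + 6, so there are 11 full weeks plus 6 extra days.
Each full week contributes one Tuesday: 11 so far.
The 6 extra days are Sun, Mon, Tue, Wed, Thu, Fri — 1 of them qualifies.
Total: 11 + 1 = 12.

12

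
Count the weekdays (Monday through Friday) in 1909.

261 weekdays

1909-01-01 is a Friday.
That's 365 days from start to end, counting both.
365 = 7 × 52 + 1, so there are 52 full weeks plus 1 extra day.
Each full week contributes 5 weekdays (Mon–Fri): 52 × 5 = 260.
The 1 extra day is Fri — 1 of them qualifies.
Total: 260 + 1 = 261.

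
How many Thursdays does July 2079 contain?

July 1, 2079 is a Saturday.
From July 1, 2079 to July 31, 2079 is 31 days inclusive.
31 = 7 × 4 + 3, so there are 4 full weeks plus 3 extra days.
Each full week contributes one Thursday: 4 so far.
The 3 extra days are Sat, Sun, Mon — none qualify.
Total: 4 + 0 = 4.

4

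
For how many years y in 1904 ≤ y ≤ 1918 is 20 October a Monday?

1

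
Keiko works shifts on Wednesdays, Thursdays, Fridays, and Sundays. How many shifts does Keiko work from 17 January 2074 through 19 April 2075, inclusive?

263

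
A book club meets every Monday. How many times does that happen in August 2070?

4

2070-08-01 is a Friday.
The range spans 31 days (inclusive of both endpoints).
31 = 7 × 4 + 3, so there are 4 full weeks plus 3 extra days.
Each full week contributes one Monday: 4 so far.
The 3 extra days are Friday, Saturday, Sunday — none qualify.
Total: 4 + 0 = 4.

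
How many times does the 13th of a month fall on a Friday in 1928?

The 13th falls on a Friday when the month's 13th has weekday Fri.
Jan 13 is Fri ✓; Feb 13 is Mon; Mar 13 is Tue; Apr 13 is Fri ✓; May 13 is Sun; Jun 13 is Wed; Jul 13 is Fri ✓; Aug 13 is Mon; Sep 13 is Thu; Oct 13 is Sat; Nov 13 is Tue; Dec 13 is Thu.
Friday the 13ths: Jan, Apr, Jul.

3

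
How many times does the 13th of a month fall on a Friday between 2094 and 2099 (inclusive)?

Friday-the-13ths by year:
2094: Aug
2095: May
2096: Jan, Apr, Jul
2097: Sep, Dec
2098: Jun
2099: Feb, Mar, Nov

11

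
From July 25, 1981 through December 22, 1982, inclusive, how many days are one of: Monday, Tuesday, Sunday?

July 25, 1981 is a Saturday.
The range spans 516 days (inclusive of both endpoints).
516 = 7 × 73 + 5, so there are 73 full weeks plus 5 extra days.
Each full week contributes 3 days from the set (Mon, Tue, Sun): 73 × 3 = 219.
The 5 extra days are Sat, Sun, Mon, Tue, Wed — 3 of them qualify.
Total: 219 + 3 = 222.

222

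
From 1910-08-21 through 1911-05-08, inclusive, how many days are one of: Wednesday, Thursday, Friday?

111

1910-08-21 is a Sunday.
That's 261 days from start to end, counting both.
261 = 7 × 37 + 2, so there are 37 full weeks plus 2 extra days.
Each full week contributes 3 days from the set (Wed, Thu, Fri): 37 × 3 = 111.
The 2 extra days are Sunday, Monday — none qualify.
Total: 111 + 0 = 111.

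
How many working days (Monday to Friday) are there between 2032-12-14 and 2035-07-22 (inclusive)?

2032-12-14 is a Tuesday.
From 2032-12-14 to 2035-07-22 is 951 days inclusive.
951 = 7 × 135 + 6, so there are 135 full weeks plus 6 extra days.
Each full week contributes 5 weekdays (Mon–Fri): 135 × 5 = 675.
The 6 extra days are Tuesday, Wednesday, Thursday, Friday, Saturday, Sunday — 4 of them qualify.
Total: 675 + 4 = 679.

679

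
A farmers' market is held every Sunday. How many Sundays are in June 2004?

1 June 2004 is a Tuesday.
From 1 June 2004 to 30 June 2004 is 30 days inclusive.
30 = 7 × 4 + 2, so there are 4 full weeks plus 2 extra days.
Each full week contributes one Sunday: 4 so far.
The 2 extra days are Tuesday, Wednesday — none qualify.
Total: 4 + 0 = 4.

4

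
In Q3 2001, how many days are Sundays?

1 July 2001 is a Sunday.
From 1 July 2001 to 30 September 2001 is 92 days inclusive.
92 = 7 × 13 + 1, so there are 13 full weeks plus 1 extra day.
Each full week contributes one Sunday: 13 so far.
The 1 extra day is Sunday — 1 of them qualifies.
Total: 13 + 1 = 14.

14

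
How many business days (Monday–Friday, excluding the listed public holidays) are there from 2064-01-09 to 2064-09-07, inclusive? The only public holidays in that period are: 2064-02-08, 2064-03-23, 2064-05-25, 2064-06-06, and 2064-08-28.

170 business days

2064-01-09 is a Wednesday.
The range spans 243 days (inclusive of both endpoints).
243 = 7 × 34 + 5, so there are 34 full weeks plus 5 extra days.
Each full week contributes 5 weekdays (Mon–Fri): 34 × 5 = 170.
The 5 extra days are Wed, Thu, Fri, Sat, Sun — 3 of them qualify.
Total: 170 + 3 = 173.
Holidays: 2064-02-08 (Fri); 2064-03-23 (Sun); 2064-05-25 (Sun); 2064-06-06 (Fri); 2064-08-28 (Thu).
3 of the 5 holidays fall on weekdays; the rest are weekends and were already excluded.
Business days: 173 − 3 = 170.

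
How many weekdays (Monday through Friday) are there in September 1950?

21 weekdays

1 September 1950 is a Friday.
The range spans 30 days (inclusive of both endpoints).
30 = 7 × 4 + 2, so there are 4 full weeks plus 2 extra days.
Each full week contributes 5 weekdays (Mon–Fri): 4 × 5 = 20.
The 2 extra days are Fri, Sat — 1 of them qualifies.
Total: 20 + 1 = 21.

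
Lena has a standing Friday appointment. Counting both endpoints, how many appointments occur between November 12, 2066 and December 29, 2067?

59 Fridays

November 12, 2066 is a Friday.
From November 12, 2066 to December 29, 2067 is 413 days inclusive.
413 = 7 × 59, so the span is exactly 59 full weeks.
Each full week contributes one Friday: 59 so far.
Total: 59.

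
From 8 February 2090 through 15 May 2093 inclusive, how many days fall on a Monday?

170 Mondays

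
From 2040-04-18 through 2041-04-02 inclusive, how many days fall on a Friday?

2040-04-18 is a Wednesday.
From 2040-04-18 to 2041-04-02 is 350 days inclusive.
350 = 7 × 50, so the span is exactly 50 full weeks.
Each full week contributes one Friday: 50 so far.

50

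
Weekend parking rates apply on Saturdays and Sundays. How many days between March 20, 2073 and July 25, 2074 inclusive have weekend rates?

140

March 20, 2073 is a Monday.
From March 20, 2073 to July 25, 2074 is 493 days inclusive.
493 = 7 × 70 + 3, so there are 70 full weeks plus 3 extra days.
Each full week contributes 2 weekend days (Sat, Sun): 70 × 2 = 140.
The 3 extra days are Mon, Tue, Wed — none qualify.
Total: 140 + 0 = 140.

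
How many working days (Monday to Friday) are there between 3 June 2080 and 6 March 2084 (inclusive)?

981

3 June 2080 is a Monday.
The range spans 1373 days (inclusive of both endpoints).
1373 = 7 × 196 + 1, so there are 196 full weeks plus 1 extra day.
Each full week contributes 5 weekdays (Mon–Fri): 196 × 5 = 980.
The 1 extra day is Mon — 1 of them qualifies.
Total: 980 + 1 = 981.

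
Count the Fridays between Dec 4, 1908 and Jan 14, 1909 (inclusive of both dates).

6

Dec 4, 1908 is a Friday.
From Dec 4, 1908 to Jan 14, 1909 is 42 days inclusive.
42 = 7 × 6, so the span is exactly 6 full weeks.
Each full week contributes one Friday: 6 so far.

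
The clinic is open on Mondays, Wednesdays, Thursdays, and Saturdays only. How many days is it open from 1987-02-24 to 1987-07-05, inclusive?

1987-02-24 is a Tuesday.
From 1987-02-24 to 1987-07-05 is 132 days inclusive.
132 = 7 × 18 + 6, so there are 18 full weeks plus 6 extra days.
Each full week contributes 4 days from the set (Mon, Wed, Thu, Sat): 18 × 4 = 72.
The 6 extra days are Tue, Wed, Thu, Fri, Sat, Sun — 3 of them qualify.
Total: 72 + 3 = 75.

75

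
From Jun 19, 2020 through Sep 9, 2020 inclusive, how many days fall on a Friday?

12

Jun 19, 2020 is a Friday.
That's 83 days from start to end, counting both.
83 = 7 × 11 + 6, so there are 11 full weeks plus 6 extra days.
Each full week contributes one Friday: 11 so far.
The 6 extra days are Fri, Sat, Sun, Mon, Tue, Wed — 1 of them qualifies.
Total: 11 + 1 = 12.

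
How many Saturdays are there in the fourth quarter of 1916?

13

1 October 1916 is a Sunday.
That's 92 days from start to end, counting both.
92 = 7 × 13 + 1, so there are 13 full weeks plus 1 extra day.
Each full week contributes one Saturday: 13 so far.
The 1 extra day is Sun — none qualify.
Total: 13 + 0 = 13.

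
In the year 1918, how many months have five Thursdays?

4

A month has five Thursdays exactly when Thursday falls within its first (length − 28) days.
Jan: 31 days, starts Tue → 5 of Tue, Wed, Thu ✓
Feb: 28 days, starts Fri → 5 of (none)
Mar: 31 days, starts Fri → 5 of Fri, Sat, Sun
Apr: 30 days, starts Mon → 5 of Mon, Tue
May: 31 days, starts Wed → 5 of Wed, Thu, Fri ✓
Jun: 30 days, starts Sat → 5 of Sat, Sun
Jul: 31 days, starts Mon → 5 of Mon, Tue, Wed
Aug: 31 days, starts Thu → 5 of Thu, Fri, Sat ✓
Sep: 30 days, starts Sun → 5 of Sun, Mon
Oct: 31 days, starts Tue → 5 of Tue, Wed, Thu ✓
Nov: 30 days, starts Fri → 5 of Fri, Sat
Dec: 31 days, starts Sun → 5 of Sun, Mon, Tue
Months with five Thursdays: Jan, May, Aug, Oct.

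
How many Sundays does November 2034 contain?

4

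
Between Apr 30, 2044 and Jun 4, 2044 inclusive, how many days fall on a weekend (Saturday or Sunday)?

11

Apr 30, 2044 is a Saturday.
The range spans 36 days (inclusive of both endpoints).
36 = 7 × 5 + 1, so there are 5 full weeks plus 1 extra day.
Each full week contributes 2 weekend days (Sat, Sun): 5 × 2 = 10.
The 1 extra day is Sat — 1 of them qualifies.
Total: 10 + 1 = 11.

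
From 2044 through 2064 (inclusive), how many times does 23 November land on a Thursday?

Day of week of November 23 in each year:
2044: Wed, 2045: Thu ✓, 2046: Fri, 2047: Sat, 2048: Mon, 2049: Tue, 2050: Wed, 2051: Thu ✓, 2052: Sat, 2053: Sun, 2054: Mon, 2055: Tue, 2056: Thu ✓, 2057: Fri, 2058: Sat, 2059: Sun, 2060: Tue, 2061: Wed, 2062: Thu ✓, 2063: Fri, 2064: Sun
Thursdays: 2045, 2051, 2056, 2062.

4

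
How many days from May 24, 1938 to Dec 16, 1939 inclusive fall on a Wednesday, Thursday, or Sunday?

May 24, 1938 is a Tuesday.
That's 572 days from start to end, counting both.
572 = 7 × 81 + 5, so there are 81 full weeks plus 5 extra days.
Each full week contributes 3 days from the set (Wed, Thu, Sun): 81 × 3 = 243.
The 5 extra days are Tuesday, Wednesday, Thursday, Friday, Saturday — 2 of them qualify.
Total: 243 + 2 = 245.

245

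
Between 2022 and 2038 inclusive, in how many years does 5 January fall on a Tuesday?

Day of week of January 5 in each year:
2022: Wed, 2023: Thu, 2024: Fri, 2025: Sun, 2026: Mon, 2027: Tue ✓, 2028: Wed, 2029: Fri, 2030: Sat, 2031: Sun, 2032: Mon, 2033: Wed, 2034: Thu, 2035: Fri, 2036: Sat, 2037: Mon, 2038: Tue ✓
Tuesdays: 2027, 2038.

2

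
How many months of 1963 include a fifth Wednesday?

A month has five Wednesdays exactly when Wednesday falls within its first (length − 28) days.
Jan: 31 days, starts Tue → 5 of Tue, Wed, Thu ✓
Feb: 28 days, starts Fri → 5 of (none)
Mar: 31 days, starts Fri → 5 of Fri, Sat, Sun
Apr: 30 days, starts Mon → 5 of Mon, Tue
May: 31 days, starts Wed → 5 of Wed, Thu, Fri ✓
Jun: 30 days, starts Sat → 5 of Sat, Sun
Jul: 31 days, starts Mon → 5 of Mon, Tue, Wed ✓
Aug: 31 days, starts Thu → 5 of Thu, Fri, Sat
Sep: 30 days, starts Sun → 5 of Sun, Mon
Oct: 31 days, starts Tue → 5 of Tue, Wed, Thu ✓
Nov: 30 days, starts Fri → 5 of Fri, Sat
Dec: 31 days, starts Sun → 5 of Sun, Mon, Tue
Months with five Wednesdays: Jan, May, Jul, Oct.

4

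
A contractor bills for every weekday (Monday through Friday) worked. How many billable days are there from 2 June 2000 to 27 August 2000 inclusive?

2 June 2000 is a Friday.
That's 87 days from start to end, counting both.
87 = 7 × 12 + 3, so there are 12 full weeks plus 3 extra days.
Each full week contributes 5 weekdays (Mon–Fri): 12 × 5 = 60.
The 3 extra days are Friday, Saturday, Sunday — 1 of them qualifies.
Total: 60 + 1 = 61.

61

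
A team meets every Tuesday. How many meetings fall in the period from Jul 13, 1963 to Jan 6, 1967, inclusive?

Jul 13, 1963 is a Saturday.
From Jul 13, 1963 to Jan 6, 1967 is 1274 days inclusive.
1274 = 7 × 182, so the span is exactly 182 full weeks.
Each full week contributes one Tuesday: 182 so far.

182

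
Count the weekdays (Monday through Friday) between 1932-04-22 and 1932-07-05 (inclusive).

53

1932-04-22 is a Friday.
The range spans 75 days (inclusive of both endpoints).
75 = 7 × 10 + 5, so there are 10 full weeks plus 5 extra days.
Each full week contributes 5 weekdays (Mon–Fri): 10 × 5 = 50.
The 5 extra days are Fri, Sat, Sun, Mon, Tue — 3 of them qualify.
Total: 50 + 3 = 53.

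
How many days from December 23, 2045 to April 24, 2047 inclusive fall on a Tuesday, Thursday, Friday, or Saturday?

December 23, 2045 is a Saturday.
The range spans 488 days (inclusive of both endpoints).
488 = 7 × 69 + 5, so there are 69 full weeks plus 5 extra days.
Each full week contributes 4 days from the set (Tue, Thu, Fri, Sat): 69 × 4 = 276.
The 5 extra days are Saturday, Sunday, Monday, Tuesday, Wednesday — 2 of them qualify.
Total: 276 + 2 = 278.

278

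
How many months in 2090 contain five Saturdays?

4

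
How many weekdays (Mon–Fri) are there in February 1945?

20

1 February 1945 is a Thursday.
The range spans 28 days (inclusive of both endpoints).
28 = 7 × 4, so the span is exactly 4 full weeks.
Each full week contributes 5 weekdays (Mon–Fri): 4 × 5 = 20.
Total: 20.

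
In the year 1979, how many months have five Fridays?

4

A month has five Fridays exactly when Friday falls within its first (length − 28) days.
Jan: 31 days, starts Mon → 5 of Mon, Tue, Wed
Feb: 28 days, starts Thu → 5 of (none)
Mar: 31 days, starts Thu → 5 of Thu, Fri, Sat ✓
Apr: 30 days, starts Sun → 5 of Sun, Mon
May: 31 days, starts Tue → 5 of Tue, Wed, Thu
Jun: 30 days, starts Fri → 5 of Fri, Sat ✓
Jul: 31 days, starts Sun → 5 of Sun, Mon, Tue
Aug: 31 days, starts Wed → 5 of Wed, Thu, Fri ✓
Sep: 30 days, starts Sat → 5 of Sat, Sun
Oct: 31 days, starts Mon → 5 of Mon, Tue, Wed
Nov: 30 days, starts Thu → 5 of Thu, Fri ✓
Dec: 31 days, starts Sat → 5 of Sat, Sun, Mon
Months with five Fridays: Mar, Jun, Aug, Nov.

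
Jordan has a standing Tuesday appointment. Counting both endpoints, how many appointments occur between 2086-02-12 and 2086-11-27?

2086-02-12 is a Tuesday.
That's 289 days from start to end, counting both.
289 = 7 × 41 + 2, so there are 41 full weeks plus 2 extra days.
Each full week contributes one Tuesday: 41 so far.
The 2 extra days are Tue, Wed — 1 of them qualifies.
Total: 41 + 1 = 42.

42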